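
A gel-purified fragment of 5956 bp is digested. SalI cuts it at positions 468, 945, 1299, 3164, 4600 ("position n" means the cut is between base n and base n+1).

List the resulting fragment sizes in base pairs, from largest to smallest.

Linear molecule, 5 cuts → 6 fragments:
  468 − 0 = 468 bp
  945 − 468 = 477 bp
  1299 − 945 = 354 bp
  3164 − 1299 = 1865 bp
  4600 − 3164 = 1436 bp
  5956 − 4600 = 1356 bp
Sorted largest to smallest: 1865, 1436, 1356, 477, 468, 354 bp.

1865, 1436, 1356, 477, 468, 354 bp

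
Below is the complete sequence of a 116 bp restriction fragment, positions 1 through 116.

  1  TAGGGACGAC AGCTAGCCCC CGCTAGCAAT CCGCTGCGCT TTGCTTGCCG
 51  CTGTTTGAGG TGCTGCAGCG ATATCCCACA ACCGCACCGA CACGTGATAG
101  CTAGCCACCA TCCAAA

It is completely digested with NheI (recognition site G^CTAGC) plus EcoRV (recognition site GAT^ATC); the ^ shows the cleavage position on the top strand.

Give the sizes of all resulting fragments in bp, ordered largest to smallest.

50, 28, 16, 12, 10 bp

NheI sites (GCTAGC) start at positions 12, 22, 100.
NheI cuts after the first base of each site, so after positions 12, 22, 100.
The EcoRV site (GATATC) starts at position 70.
EcoRV cuts after base 3 of each site, so after position 72.
Combined cut positions: 12, 22, 72, 100.
Linear molecule, 4 cuts → 5 fragments:
  1–12 → 12 bp
  13–22 → 10 bp
  23–72 → 50 bp
  73–100 → 28 bp
  101–116 → 16 bp
Sorted largest to smallest: 50, 28, 16, 12, 10 bp.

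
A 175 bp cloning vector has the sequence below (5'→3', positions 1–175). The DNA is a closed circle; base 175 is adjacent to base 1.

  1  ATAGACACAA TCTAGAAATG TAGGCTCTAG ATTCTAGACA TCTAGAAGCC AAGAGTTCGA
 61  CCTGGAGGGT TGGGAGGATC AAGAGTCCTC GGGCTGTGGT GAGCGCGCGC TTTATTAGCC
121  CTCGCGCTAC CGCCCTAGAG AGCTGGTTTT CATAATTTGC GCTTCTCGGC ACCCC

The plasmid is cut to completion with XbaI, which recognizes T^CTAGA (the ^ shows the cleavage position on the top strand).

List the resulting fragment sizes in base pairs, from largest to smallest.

XbaI sites (TCTAGA) start at positions 11, 26, 33, 41.
XbaI cuts after the first base of each site, so after positions 11, 26, 33, 41.
Circular molecule, 4 cuts → 4 fragments:
  12–26 → 15 bp
  27–33 → 7 bp
  34–41 → 8 bp
  42–175 then 1–11 → 134 + 11 = 145 bp
Sorted largest to smallest: 145, 15, 8, 7 bp.

145, 15, 8, 7 bp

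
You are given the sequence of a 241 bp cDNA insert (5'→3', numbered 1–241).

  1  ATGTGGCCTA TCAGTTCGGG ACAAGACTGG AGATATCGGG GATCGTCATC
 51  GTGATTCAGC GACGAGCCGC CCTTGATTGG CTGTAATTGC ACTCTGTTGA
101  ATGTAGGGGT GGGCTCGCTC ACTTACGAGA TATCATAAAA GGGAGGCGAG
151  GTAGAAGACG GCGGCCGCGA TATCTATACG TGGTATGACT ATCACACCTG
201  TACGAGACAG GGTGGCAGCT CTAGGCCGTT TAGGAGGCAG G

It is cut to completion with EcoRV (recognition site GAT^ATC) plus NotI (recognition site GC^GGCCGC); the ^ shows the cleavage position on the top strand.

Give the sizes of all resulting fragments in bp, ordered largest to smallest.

EcoRV sites (GATATC) start at positions 32, 129, 169.
EcoRV cuts after base 3 of each site, so after positions 34, 131, 171.
The NotI site (GCGGCCGC) starts at position 161.
NotI cuts after base 2 of each site, so after position 162.
Combined cut positions: 34, 131, 162, 171.
Linear molecule, 4 cuts → 5 fragments:
  1–34 → 34 bp
  35–131 → 97 bp
  132–162 → 31 bp
  163–171 → 9 bp
  172–241 → 70 bp
Sorted largest to smallest: 97, 70, 34, 31, 9 bp.

97, 70, 34, 31, 9 bp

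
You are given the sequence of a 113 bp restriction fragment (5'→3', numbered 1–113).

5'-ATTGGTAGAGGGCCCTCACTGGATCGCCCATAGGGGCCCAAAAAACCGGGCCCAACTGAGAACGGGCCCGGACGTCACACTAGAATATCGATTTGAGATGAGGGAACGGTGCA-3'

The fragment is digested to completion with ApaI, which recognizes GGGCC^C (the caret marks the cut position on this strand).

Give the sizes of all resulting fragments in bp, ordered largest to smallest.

ApaI sites (GGGCCC) start at positions 10, 34, 48, 64.
ApaI cuts after base 5 of each site (before the last base), so after positions 14, 38, 52, 68.
Linear molecule, 4 cuts → 5 fragments:
  1–14 → 14 bp
  15–38 → 24 bp
  39–52 → 14 bp
  53–68 → 16 bp
  69–113 → 45 bp
Sorted largest to smallest: 45, 24, 16, 14, 14 bp.

45, 24, 16, 14, 14 bp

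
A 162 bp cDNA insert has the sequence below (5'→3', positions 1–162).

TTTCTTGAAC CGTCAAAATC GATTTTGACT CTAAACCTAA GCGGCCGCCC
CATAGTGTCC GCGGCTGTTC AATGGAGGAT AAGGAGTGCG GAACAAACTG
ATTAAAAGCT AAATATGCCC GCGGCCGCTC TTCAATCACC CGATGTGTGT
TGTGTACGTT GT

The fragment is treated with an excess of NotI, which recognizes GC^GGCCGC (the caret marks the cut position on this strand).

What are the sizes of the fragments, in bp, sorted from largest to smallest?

80, 42, 40 bp

NotI sites (GCGGCCGC) start at positions 41, 121.
NotI cuts after base 2 of each site, so after positions 42, 122.
Linear molecule, 2 cuts → 3 fragments:
  1–42 → 42 bp
  43–122 → 80 bp
  123–162 → 40 bp
Sorted largest to smallest: 80, 42, 40 bp.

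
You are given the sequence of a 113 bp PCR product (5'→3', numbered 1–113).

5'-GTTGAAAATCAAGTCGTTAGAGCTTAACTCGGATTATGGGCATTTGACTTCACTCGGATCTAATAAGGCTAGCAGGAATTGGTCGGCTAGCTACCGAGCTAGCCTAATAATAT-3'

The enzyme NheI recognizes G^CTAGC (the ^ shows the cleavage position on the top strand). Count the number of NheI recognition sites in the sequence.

GCTAGC occurs starting at positions 68, 86, 98.
NheI cuts at 3 sites.

3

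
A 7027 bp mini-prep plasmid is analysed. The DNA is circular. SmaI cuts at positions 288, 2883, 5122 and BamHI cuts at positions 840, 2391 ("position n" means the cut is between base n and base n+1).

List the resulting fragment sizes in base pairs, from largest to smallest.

2239, 2193, 1551, 552, 492 bp

Combined cut positions (sorted): 288, 840, 2391, 2883, 5122.
Circular molecule, 5 cuts → 5 fragments:
  840 − 288 = 552 bp
  2391 − 840 = 1551 bp
  2883 − 2391 = 492 bp
  5122 − 2883 = 2239 bp
  wrap: 7027 − 5122 + 288 = 2193 bp
Sorted largest to smallest: 2239, 2193, 1551, 552, 492 bp.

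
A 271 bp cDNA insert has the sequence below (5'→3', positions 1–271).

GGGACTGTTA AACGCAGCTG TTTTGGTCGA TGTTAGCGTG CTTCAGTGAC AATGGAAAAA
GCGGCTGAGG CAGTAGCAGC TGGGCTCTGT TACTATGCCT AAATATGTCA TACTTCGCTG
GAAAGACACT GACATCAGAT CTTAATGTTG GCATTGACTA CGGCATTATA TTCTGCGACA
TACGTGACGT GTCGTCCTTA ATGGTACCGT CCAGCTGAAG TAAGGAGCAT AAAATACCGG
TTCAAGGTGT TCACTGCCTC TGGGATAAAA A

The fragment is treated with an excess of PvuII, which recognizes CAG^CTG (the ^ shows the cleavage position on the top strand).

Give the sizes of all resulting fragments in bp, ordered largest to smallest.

135, 62, 57, 17 bp

PvuII sites (CAGCTG) start at positions 15, 77, 212.
PvuII cuts after base 3 of each site, so after positions 17, 79, 214.
Linear molecule, 3 cuts → 4 fragments:
  1–17 → 17 bp
  18–79 → 62 bp
  80–214 → 135 bp
  215–271 → 57 bp
Sorted largest to smallest: 135, 62, 57, 17 bp.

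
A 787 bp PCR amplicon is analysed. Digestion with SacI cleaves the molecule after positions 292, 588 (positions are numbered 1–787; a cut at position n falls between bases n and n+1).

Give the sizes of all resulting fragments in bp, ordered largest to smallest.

Linear molecule, 2 cuts → 3 fragments:
  292 − 0 = 292 bp
  588 − 292 = 296 bp
  787 − 588 = 199 bp
Sorted largest to smallest: 296, 292, 199 bp.

296, 292, 199 bp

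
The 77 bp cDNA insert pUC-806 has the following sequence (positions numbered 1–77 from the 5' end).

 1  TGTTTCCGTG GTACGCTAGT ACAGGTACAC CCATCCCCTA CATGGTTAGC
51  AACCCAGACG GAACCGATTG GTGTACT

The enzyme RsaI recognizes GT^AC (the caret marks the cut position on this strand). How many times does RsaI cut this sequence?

GTAC occurs starting at positions 11, 19, 25, 73.
RsaI cuts at 4 sites.

4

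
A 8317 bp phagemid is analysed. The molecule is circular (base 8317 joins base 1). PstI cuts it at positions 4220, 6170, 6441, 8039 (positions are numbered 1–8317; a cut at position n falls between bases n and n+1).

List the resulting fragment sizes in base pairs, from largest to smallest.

Circular molecule, 4 cuts → 4 fragments:
  6170 − 4220 = 1950 bp
  6441 − 6170 = 271 bp
  8039 − 6441 = 1598 bp
  wrap: 8317 − 8039 + 4220 = 4498 bp
Sorted largest to smallest: 4498, 1950, 1598, 271 bp.

4498, 1950, 1598, 271 bp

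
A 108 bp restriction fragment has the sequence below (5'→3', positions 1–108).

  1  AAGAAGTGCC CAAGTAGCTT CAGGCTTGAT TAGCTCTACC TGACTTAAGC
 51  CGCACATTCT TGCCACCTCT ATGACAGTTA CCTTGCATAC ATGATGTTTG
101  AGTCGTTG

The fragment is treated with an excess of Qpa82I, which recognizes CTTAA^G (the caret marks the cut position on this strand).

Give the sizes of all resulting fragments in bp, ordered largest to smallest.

60, 48 bp

The Qpa82I site (CTTAAG) starts at position 44.
Qpa82I cuts after base 5 of each site (before the last base), so after position 48.
Linear molecule, 1 cut → 2 fragments:
  1–48 → 48 bp
  49–108 → 60 bp
Sorted largest to smallest: 60, 48 bp.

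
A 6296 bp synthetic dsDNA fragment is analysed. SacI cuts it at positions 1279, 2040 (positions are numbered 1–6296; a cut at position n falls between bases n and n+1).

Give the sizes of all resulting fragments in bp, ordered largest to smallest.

4256, 1279, 761 bp

Linear molecule, 2 cuts → 3 fragments:
  1279 − 0 = 1279 bp
  2040 − 1279 = 761 bp
  6296 − 2040 = 4256 bp
Sorted largest to smallest: 4256, 1279, 761 bp.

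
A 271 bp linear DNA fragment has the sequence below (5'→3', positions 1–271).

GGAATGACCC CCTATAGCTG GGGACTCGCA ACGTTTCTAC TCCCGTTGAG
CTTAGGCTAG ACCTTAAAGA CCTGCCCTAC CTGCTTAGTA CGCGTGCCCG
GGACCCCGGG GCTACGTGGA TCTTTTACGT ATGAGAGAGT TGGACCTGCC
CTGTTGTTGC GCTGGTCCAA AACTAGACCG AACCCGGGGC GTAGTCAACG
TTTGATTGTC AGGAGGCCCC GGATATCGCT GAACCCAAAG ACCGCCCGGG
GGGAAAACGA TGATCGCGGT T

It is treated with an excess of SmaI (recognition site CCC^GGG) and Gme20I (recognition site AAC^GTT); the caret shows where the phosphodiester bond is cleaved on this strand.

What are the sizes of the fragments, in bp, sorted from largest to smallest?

78, 67, 48, 32, 24, 14, 8 bp

SmaI sites (CCCGGG) start at positions 97, 105, 183, 245.
SmaI cuts after base 3 of each site, so after positions 99, 107, 185, 247.
Gme20I sites (AACGTT) start at positions 30, 197.
Gme20I cuts after base 3 of each site, so after positions 32, 199.
Combined cut positions: 32, 99, 107, 185, 199, 247.
Linear molecule, 6 cuts → 7 fragments:
  1–32 → 32 bp
  33–99 → 67 bp
  100–107 → 8 bp
  108–185 → 78 bp
  186–199 → 14 bp
  200–247 → 48 bp
  248–271 → 24 bp
Sorted largest to smallest: 78, 67, 48, 32, 24, 14, 8 bp.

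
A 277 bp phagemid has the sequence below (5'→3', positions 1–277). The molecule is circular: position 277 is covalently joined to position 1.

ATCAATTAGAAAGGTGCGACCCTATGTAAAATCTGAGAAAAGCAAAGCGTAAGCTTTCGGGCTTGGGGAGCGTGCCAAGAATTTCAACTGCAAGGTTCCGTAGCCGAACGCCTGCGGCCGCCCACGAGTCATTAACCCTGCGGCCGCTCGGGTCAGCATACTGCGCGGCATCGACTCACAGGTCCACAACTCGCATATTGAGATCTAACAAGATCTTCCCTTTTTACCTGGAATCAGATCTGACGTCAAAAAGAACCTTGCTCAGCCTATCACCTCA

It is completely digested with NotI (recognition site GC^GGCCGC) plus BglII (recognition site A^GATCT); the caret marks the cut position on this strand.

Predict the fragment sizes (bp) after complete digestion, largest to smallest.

NotI sites (GCGGCCGC) start at positions 114, 140.
NotI cuts after base 2 of each site, so after positions 115, 141.
BglII sites (AGATCT) start at positions 201, 211, 236.
BglII cuts after the first base of each site, so after positions 201, 211, 236.
Combined cut positions: 115, 141, 201, 211, 236.
Circular molecule, 5 cuts → 5 fragments:
  116–141 → 26 bp
  142–201 → 60 bp
  202–211 → 10 bp
  212–236 → 25 bp
  237–277 then 1–115 → 41 + 115 = 156 bp
Sorted largest to smallest: 156, 60, 26, 25, 10 bp.

156, 60, 26, 25, 10 bp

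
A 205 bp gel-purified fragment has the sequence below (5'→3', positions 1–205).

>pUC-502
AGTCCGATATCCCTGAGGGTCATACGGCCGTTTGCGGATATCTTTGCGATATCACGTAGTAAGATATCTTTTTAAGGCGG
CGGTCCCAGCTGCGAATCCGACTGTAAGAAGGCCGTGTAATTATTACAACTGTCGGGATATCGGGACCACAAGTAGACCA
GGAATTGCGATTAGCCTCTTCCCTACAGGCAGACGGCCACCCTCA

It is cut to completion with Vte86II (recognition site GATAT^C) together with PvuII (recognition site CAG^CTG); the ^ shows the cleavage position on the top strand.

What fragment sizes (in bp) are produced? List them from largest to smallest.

64, 52, 31, 22, 15, 11, 10 bp

Vte86II sites (GATATC) start at positions 6, 37, 48, 63, 137.
Vte86II cuts after base 5 of each site (before the last base), so after positions 10, 41, 52, 67, 141.
The PvuII site (CAGCTG) starts at position 87.
PvuII cuts after base 3 of each site, so after position 89.
Combined cut positions: 10, 41, 52, 67, 89, 141.
Linear molecule, 6 cuts → 7 fragments:
  1–10 → 10 bp
  11–41 → 31 bp
  42–52 → 11 bp
  53–67 → 15 bp
  68–89 → 22 bp
  90–141 → 52 bp
  142–205 → 64 bp
Sorted largest to smallest: 64, 52, 31, 22, 15, 11, 10 bp.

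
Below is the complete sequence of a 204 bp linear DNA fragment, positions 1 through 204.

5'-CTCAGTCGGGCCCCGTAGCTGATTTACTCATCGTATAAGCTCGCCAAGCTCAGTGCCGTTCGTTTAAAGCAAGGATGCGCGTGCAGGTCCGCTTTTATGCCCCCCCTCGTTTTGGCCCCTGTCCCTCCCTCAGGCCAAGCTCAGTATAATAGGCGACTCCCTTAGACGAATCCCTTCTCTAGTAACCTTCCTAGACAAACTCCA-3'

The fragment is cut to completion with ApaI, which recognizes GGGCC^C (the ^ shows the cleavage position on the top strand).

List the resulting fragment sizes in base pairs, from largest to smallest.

192, 12 bp

The ApaI site (GGGCCC) starts at position 8.
ApaI cuts after base 5 of each site (before the last base), so after position 12.
Linear molecule, 1 cut → 2 fragments:
  1–12 → 12 bp
  13–204 → 192 bp
Sorted largest to smallest: 192, 12 bp.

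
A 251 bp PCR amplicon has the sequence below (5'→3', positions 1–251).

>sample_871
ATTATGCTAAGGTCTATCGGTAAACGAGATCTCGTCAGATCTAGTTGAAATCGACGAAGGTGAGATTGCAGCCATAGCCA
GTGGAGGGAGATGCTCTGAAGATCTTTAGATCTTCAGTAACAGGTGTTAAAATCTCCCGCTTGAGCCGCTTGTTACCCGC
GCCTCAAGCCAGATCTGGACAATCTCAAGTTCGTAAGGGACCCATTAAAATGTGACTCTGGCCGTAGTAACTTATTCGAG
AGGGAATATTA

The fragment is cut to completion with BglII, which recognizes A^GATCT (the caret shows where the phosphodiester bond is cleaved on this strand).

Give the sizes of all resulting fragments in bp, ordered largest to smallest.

BglII sites (AGATCT) start at positions 27, 37, 100, 108, 171.
BglII cuts after the first base of each site, so after positions 27, 37, 100, 108, 171.
Linear molecule, 5 cuts → 6 fragments:
  1–27 → 27 bp
  28–37 → 10 bp
  38–100 → 63 bp
  101–108 → 8 bp
  109–171 → 63 bp
  172–251 → 80 bp
Sorted largest to smallest: 80, 63, 63, 27, 10, 8 bp.

80, 63, 63, 27, 10, 8 bp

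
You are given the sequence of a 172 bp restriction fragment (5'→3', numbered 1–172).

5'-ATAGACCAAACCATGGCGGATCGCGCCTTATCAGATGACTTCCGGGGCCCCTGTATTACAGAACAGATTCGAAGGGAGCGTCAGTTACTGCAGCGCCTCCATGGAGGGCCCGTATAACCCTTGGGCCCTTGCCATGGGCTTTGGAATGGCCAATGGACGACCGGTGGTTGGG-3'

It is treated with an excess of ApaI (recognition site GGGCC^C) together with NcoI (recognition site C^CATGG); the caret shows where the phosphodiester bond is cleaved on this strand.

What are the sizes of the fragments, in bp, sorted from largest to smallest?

50, 40, 38, 17, 11, 11, 5 bp

ApaI sites (GGGCCC) start at positions 45, 106, 123.
ApaI cuts after base 5 of each site (before the last base), so after positions 49, 110, 127.
NcoI sites (CCATGG) start at positions 11, 99, 132.
NcoI cuts after the first base of each site, so after positions 11, 99, 132.
Combined cut positions: 11, 49, 99, 110, 127, 132.
Linear molecule, 6 cuts → 7 fragments:
  1–11 → 11 bp
  12–49 → 38 bp
  50–99 → 50 bp
  100–110 → 11 bp
  111–127 → 17 bp
  128–132 → 5 bp
  133–172 → 40 bp
Sorted largest to smallest: 50, 40, 38, 17, 11, 11, 5 bp.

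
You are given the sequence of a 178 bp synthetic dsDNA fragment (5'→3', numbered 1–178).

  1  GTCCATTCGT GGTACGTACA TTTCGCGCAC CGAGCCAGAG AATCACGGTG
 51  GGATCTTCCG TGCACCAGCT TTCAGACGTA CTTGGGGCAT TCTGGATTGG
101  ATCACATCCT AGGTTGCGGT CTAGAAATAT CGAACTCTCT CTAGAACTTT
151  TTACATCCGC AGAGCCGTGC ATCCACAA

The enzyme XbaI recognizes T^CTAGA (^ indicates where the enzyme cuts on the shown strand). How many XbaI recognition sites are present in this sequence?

TCTAGA occurs starting at positions 120, 140.
XbaI cuts at 2 sites.

2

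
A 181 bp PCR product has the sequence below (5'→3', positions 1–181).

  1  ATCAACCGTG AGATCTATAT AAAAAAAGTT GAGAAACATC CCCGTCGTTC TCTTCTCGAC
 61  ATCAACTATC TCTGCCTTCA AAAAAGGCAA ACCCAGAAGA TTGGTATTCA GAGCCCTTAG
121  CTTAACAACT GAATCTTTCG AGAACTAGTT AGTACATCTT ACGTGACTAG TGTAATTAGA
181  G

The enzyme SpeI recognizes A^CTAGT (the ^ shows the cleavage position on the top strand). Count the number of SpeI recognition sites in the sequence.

2

ACTAGT occurs starting at positions 144, 166.
SpeI cuts at 2 sites.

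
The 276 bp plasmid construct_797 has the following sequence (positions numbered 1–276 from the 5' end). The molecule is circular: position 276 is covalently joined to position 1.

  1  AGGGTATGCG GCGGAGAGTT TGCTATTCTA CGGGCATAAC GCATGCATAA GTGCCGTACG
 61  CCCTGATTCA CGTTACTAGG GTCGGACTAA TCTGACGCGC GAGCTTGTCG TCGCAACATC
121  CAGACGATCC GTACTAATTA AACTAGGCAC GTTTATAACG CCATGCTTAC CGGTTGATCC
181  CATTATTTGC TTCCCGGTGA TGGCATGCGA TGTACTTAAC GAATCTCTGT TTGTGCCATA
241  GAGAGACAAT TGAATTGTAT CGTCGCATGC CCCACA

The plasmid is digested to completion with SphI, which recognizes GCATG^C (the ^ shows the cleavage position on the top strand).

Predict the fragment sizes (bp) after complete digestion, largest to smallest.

SphI sites (GCATGC) start at positions 41, 203, 265.
SphI cuts after base 5 of each site (before the last base), so after positions 45, 207, 269.
Circular molecule, 3 cuts → 3 fragments:
  46–207 → 162 bp
  208–269 → 62 bp
  270–276 then 1–45 → 7 + 45 = 52 bp
Sorted largest to smallest: 162, 62, 52 bp.

162, 62, 52 bp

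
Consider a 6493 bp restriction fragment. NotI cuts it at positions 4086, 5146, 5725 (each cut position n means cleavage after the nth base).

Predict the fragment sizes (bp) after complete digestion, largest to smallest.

4086, 1060, 768, 579 bp

Linear molecule, 3 cuts → 4 fragments:
  4086 − 0 = 4086 bp
  5146 − 4086 = 1060 bp
  5725 − 5146 = 579 bp
  6493 − 5725 = 768 bp
Sorted largest to smallest: 4086, 1060, 768, 579 bp.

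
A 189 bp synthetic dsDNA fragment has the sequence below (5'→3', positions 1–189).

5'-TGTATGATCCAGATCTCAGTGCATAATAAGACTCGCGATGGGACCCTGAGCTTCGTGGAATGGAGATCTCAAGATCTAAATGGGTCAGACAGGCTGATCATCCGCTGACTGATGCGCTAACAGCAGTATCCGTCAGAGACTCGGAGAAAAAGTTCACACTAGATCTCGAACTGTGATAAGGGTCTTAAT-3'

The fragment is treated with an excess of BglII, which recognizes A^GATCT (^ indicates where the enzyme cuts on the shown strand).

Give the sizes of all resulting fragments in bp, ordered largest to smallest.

BglII sites (AGATCT) start at positions 11, 64, 72, 161.
BglII cuts after the first base of each site, so after positions 11, 64, 72, 161.
Linear molecule, 4 cuts → 5 fragments:
  1–11 → 11 bp
  12–64 → 53 bp
  65–72 → 8 bp
  73–161 → 89 bp
  162–189 → 28 bp
Sorted largest to smallest: 89, 53, 28, 11, 8 bp.

89, 53, 28, 11, 8 bp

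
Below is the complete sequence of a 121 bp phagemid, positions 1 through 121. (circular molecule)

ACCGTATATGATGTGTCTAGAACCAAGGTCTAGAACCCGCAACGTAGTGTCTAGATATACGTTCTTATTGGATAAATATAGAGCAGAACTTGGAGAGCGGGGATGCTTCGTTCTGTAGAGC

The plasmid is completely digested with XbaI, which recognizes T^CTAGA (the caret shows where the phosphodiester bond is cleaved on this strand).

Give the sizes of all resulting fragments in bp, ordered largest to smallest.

87, 21, 13 bp

XbaI sites (TCTAGA) start at positions 16, 29, 50.
XbaI cuts after the first base of each site, so after positions 16, 29, 50.
Circular molecule, 3 cuts → 3 fragments:
  17–29 → 13 bp
  30–50 → 21 bp
  51–121 then 1–16 → 71 + 16 = 87 bp
Sorted largest to smallest: 87, 21, 13 bp.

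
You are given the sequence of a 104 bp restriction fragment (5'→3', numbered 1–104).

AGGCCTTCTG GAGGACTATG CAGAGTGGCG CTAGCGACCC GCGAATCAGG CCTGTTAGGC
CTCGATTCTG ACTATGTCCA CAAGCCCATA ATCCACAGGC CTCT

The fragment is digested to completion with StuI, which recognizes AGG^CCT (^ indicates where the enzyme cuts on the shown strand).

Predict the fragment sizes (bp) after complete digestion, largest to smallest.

47, 40, 9, 5, 3 bp

StuI sites (AGGCCT) start at positions 1, 48, 57, 97.
StuI cuts after base 3 of each site, so after positions 3, 50, 59, 99.
Linear molecule, 4 cuts → 5 fragments:
  1–3 → 3 bp
  4–50 → 47 bp
  51–59 → 9 bp
  60–99 → 40 bp
  100–104 → 5 bp
Sorted largest to smallest: 47, 40, 9, 5, 3 bp.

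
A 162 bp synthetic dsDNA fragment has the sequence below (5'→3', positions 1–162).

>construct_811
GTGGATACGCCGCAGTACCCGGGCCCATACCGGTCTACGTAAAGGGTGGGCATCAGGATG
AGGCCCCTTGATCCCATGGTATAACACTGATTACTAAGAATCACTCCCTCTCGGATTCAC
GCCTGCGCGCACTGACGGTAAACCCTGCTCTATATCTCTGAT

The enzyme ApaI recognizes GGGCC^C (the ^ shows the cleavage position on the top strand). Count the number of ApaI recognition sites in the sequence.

1

GGGCCC occurs starting at position 21.
ApaI cuts at 1 site.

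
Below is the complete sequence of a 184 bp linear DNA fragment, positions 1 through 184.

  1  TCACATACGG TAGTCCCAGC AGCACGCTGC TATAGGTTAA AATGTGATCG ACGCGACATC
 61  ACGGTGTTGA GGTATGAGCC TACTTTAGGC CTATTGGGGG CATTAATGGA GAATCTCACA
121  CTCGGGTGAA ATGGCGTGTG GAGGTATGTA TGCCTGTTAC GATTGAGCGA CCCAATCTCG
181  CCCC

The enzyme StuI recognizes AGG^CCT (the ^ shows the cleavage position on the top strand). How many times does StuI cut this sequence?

1

AGGCCT occurs starting at position 87.
StuI cuts at 1 site.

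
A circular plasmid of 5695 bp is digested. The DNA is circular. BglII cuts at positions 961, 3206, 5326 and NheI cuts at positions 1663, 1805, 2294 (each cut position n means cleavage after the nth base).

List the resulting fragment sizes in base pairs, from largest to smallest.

2120, 1330, 912, 702, 489, 142 bp

Combined cut positions (sorted): 961, 1663, 1805, 2294, 3206, 5326.
Circular molecule, 6 cuts → 6 fragments:
  1663 − 961 = 702 bp
  1805 − 1663 = 142 bp
  2294 − 1805 = 489 bp
  3206 − 2294 = 912 bp
  5326 − 3206 = 2120 bp
  wrap: 5695 − 5326 + 961 = 1330 bp
Sorted largest to smallest: 2120, 1330, 912, 702, 489, 142 bp.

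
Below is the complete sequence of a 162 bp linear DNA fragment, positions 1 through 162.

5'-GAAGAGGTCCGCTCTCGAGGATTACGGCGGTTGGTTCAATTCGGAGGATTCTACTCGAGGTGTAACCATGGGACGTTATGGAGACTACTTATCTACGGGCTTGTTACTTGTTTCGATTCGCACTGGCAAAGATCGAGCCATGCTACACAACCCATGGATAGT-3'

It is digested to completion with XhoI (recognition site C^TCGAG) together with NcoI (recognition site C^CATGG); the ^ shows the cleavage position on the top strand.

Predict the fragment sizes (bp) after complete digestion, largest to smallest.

86, 40, 14, 12, 10 bp

XhoI sites (CTCGAG) start at positions 14, 54.
XhoI cuts after the first base of each site, so after positions 14, 54.
NcoI sites (CCATGG) start at positions 66, 152.
NcoI cuts after the first base of each site, so after positions 66, 152.
Combined cut positions: 14, 54, 66, 152.
Linear molecule, 4 cuts → 5 fragments:
  1–14 → 14 bp
  15–54 → 40 bp
  55–66 → 12 bp
  67–152 → 86 bp
  153–162 → 10 bp
Sorted largest to smallest: 86, 40, 14, 12, 10 bp.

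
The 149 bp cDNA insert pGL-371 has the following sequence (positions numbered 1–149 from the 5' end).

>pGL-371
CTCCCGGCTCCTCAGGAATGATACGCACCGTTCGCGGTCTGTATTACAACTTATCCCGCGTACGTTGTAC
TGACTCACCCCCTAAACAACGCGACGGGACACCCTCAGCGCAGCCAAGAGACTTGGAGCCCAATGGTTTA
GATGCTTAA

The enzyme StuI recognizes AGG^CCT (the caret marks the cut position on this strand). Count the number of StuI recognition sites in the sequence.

0

No occurrence of AGGCCT is present in the sequence.
StuI does not cut: 0 sites.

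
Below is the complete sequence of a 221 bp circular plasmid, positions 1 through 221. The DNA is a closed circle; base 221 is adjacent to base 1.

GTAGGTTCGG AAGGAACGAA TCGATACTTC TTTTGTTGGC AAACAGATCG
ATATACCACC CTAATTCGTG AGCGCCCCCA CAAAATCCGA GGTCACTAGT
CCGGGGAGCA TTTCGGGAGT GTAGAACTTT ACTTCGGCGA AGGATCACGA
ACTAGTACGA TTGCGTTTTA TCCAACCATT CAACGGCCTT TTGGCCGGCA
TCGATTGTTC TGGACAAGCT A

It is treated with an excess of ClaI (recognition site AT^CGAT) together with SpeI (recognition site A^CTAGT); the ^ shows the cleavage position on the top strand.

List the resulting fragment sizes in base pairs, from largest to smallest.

56, 50, 47, 41, 27 bp

ClaI sites (ATCGAT) start at positions 20, 47, 200.
ClaI cuts after base 2 of each site, so after positions 21, 48, 201.
SpeI sites (ACTAGT) start at positions 95, 151.
SpeI cuts after the first base of each site, so after positions 95, 151.
Combined cut positions: 21, 48, 95, 151, 201.
Circular molecule, 5 cuts → 5 fragments:
  22–48 → 27 bp
  49–95 → 47 bp
  96–151 → 56 bp
  152–201 → 50 bp
  202–221 then 1–21 → 20 + 21 = 41 bp
Sorted largest to smallest: 56, 50, 47, 41, 27 bp.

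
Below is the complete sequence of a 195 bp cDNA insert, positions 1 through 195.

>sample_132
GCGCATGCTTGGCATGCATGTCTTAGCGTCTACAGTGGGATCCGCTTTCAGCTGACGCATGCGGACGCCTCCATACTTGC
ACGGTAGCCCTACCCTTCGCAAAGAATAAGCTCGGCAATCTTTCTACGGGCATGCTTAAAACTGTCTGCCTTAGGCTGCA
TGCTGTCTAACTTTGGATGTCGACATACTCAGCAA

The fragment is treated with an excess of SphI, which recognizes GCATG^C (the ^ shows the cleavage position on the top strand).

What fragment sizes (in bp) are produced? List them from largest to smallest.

73, 45, 33, 28, 9, 7 bp

SphI sites (GCATGC) start at positions 3, 12, 57, 130, 158.
SphI cuts after base 5 of each site (before the last base), so after positions 7, 16, 61, 134, 162.
Linear molecule, 5 cuts → 6 fragments:
  1–7 → 7 bp
  8–16 → 9 bp
  17–61 → 45 bp
  62–134 → 73 bp
  135–162 → 28 bp
  163–195 → 33 bp
Sorted largest to smallest: 73, 45, 33, 28, 9, 7 bp.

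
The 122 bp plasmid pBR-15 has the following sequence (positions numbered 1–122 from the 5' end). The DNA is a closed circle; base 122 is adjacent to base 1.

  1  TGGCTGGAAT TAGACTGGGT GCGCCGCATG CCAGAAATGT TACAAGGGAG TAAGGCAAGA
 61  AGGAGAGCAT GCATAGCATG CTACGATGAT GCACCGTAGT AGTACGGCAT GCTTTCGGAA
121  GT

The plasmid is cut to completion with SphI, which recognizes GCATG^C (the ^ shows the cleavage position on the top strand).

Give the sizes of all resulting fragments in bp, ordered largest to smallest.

41, 41, 31, 9 bp

SphI sites (GCATGC) start at positions 26, 67, 76, 107.
SphI cuts after base 5 of each site (before the last base), so after positions 30, 71, 80, 111.
Circular molecule, 4 cuts → 4 fragments:
  31–71 → 41 bp
  72–80 → 9 bp
  81–111 → 31 bp
  112–122 then 1–30 → 11 + 30 = 41 bp
Sorted largest to smallest: 41, 41, 31, 9 bp.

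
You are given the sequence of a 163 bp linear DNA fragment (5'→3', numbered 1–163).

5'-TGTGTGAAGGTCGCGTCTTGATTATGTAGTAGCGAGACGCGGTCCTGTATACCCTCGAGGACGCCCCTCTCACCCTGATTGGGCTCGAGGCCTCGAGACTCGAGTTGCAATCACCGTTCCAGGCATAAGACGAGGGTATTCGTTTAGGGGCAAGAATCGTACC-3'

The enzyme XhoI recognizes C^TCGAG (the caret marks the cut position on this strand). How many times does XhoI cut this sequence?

4

CTCGAG occurs starting at positions 54, 84, 92, 99.
XhoI cuts at 4 sites.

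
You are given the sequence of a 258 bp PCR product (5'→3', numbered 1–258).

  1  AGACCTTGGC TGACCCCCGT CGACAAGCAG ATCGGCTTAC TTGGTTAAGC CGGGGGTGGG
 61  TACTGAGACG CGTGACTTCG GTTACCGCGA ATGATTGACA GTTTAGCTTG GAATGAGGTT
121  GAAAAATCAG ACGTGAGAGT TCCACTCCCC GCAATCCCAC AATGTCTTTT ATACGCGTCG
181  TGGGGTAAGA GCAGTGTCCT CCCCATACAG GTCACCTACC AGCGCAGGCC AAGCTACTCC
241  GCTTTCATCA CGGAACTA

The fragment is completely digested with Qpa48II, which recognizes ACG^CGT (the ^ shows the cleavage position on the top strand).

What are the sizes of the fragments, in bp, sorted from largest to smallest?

Qpa48II sites (ACGCGT) start at positions 68, 173.
Qpa48II cuts after base 3 of each site, so after positions 70, 175.
Linear molecule, 2 cuts → 3 fragments:
  1–70 → 70 bp
  71–175 → 105 bp
  176–258 → 83 bp
Sorted largest to smallest: 105, 83, 70 bp.

105, 83, 70 bp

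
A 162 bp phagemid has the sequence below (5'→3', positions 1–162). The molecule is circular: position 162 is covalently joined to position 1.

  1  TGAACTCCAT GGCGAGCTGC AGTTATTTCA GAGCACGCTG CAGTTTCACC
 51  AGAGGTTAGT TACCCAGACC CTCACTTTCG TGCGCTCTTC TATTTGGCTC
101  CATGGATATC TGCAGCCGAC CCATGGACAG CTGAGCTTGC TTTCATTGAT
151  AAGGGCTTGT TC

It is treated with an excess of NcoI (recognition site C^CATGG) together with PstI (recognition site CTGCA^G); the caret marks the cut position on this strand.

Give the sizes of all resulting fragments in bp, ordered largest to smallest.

NcoI sites (CCATGG) start at positions 7, 100, 121.
NcoI cuts after the first base of each site, so after positions 7, 100, 121.
PstI sites (CTGCAG) start at positions 17, 38, 110.
PstI cuts after base 5 of each site (before the last base), so after positions 21, 42, 114.
Combined cut positions: 7, 21, 42, 100, 114, 121.
Circular molecule, 6 cuts → 6 fragments:
  8–21 → 14 bp
  22–42 → 21 bp
  43–100 → 58 bp
  101–114 → 14 bp
  115–121 → 7 bp
  122–162 then 1–7 → 41 + 7 = 48 bp
Sorted largest to smallest: 58, 48, 21, 14, 14, 7 bp.

58, 48, 21, 14, 14, 7 bp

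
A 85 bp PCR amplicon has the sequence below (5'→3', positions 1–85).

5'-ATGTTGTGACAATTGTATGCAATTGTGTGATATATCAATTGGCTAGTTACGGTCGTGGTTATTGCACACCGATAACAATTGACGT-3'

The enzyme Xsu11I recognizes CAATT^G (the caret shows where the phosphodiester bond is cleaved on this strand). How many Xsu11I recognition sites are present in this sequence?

4

CAATTG occurs starting at positions 10, 20, 36, 76.
Xsu11I cuts at 4 sites.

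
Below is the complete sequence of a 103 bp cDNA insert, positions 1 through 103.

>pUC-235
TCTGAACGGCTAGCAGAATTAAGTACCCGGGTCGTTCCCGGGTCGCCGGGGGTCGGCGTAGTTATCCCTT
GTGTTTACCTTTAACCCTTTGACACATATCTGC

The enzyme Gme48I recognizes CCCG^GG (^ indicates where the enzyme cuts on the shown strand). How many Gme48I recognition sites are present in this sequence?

CCCGGG occurs starting at positions 26, 37.
Gme48I cuts at 2 sites.

2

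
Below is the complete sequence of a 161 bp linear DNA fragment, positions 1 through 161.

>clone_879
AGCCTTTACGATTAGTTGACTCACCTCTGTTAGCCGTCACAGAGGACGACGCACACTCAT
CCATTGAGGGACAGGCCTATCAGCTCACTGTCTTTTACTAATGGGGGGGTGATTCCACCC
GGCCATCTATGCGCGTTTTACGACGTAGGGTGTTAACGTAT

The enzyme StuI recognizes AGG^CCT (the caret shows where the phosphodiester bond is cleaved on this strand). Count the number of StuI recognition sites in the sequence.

AGGCCT occurs starting at position 73.
StuI cuts at 1 site.

1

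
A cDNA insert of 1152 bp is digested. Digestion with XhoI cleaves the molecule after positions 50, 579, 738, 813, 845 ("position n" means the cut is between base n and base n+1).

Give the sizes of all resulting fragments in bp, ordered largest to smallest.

529, 307, 159, 75, 50, 32 bp

Linear molecule, 5 cuts → 6 fragments:
  50 − 0 = 50 bp
  579 − 50 = 529 bp
  738 − 579 = 159 bp
  813 − 738 = 75 bp
  845 − 813 = 32 bp
  1152 − 845 = 307 bp
Sorted largest to smallest: 529, 307, 159, 75, 50, 32 bp.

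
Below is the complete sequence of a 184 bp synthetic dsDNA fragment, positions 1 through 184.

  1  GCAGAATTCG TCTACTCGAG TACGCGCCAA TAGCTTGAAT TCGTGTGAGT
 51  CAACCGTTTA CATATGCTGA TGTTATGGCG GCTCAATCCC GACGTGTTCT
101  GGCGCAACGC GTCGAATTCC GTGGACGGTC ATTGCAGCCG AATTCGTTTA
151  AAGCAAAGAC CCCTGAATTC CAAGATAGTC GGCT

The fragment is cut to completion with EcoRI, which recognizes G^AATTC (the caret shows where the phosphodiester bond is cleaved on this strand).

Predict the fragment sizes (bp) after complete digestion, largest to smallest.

77, 33, 26, 25, 19, 4 bp

EcoRI sites (GAATTC) start at positions 4, 37, 114, 140, 165.
EcoRI cuts after the first base of each site, so after positions 4, 37, 114, 140, 165.
Linear molecule, 5 cuts → 6 fragments:
  1–4 → 4 bp
  5–37 → 33 bp
  38–114 → 77 bp
  115–140 → 26 bp
  141–165 → 25 bp
  166–184 → 19 bp
Sorted largest to smallest: 77, 33, 26, 25, 19, 4 bp.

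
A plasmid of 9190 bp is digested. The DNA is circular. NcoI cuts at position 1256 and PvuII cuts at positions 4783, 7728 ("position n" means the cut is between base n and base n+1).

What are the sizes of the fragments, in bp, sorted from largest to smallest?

3527, 2945, 2718 bp

Combined cut positions (sorted): 1256, 4783, 7728.
Circular molecule, 3 cuts → 3 fragments:
  4783 − 1256 = 3527 bp
  7728 − 4783 = 2945 bp
  wrap: 9190 − 7728 + 1256 = 2718 bp
Sorted largest to smallest: 3527, 2945, 2718 bp.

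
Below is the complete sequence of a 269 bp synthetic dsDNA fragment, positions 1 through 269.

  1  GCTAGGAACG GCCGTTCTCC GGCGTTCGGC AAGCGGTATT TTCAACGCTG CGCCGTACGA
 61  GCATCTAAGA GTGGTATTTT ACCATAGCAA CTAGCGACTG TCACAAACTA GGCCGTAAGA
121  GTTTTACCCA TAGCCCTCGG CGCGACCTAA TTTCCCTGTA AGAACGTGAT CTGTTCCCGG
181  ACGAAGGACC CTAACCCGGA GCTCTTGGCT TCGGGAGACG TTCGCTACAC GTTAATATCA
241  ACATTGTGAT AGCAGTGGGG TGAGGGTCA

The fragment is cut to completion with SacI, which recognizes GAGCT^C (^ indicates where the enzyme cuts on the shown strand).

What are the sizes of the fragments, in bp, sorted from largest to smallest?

203, 66 bp

The SacI site (GAGCTC) starts at position 199.
SacI cuts after base 5 of each site (before the last base), so after position 203.
Linear molecule, 1 cut → 2 fragments:
  1–203 → 203 bp
  204–269 → 66 bp
Sorted largest to smallest: 203, 66 bp.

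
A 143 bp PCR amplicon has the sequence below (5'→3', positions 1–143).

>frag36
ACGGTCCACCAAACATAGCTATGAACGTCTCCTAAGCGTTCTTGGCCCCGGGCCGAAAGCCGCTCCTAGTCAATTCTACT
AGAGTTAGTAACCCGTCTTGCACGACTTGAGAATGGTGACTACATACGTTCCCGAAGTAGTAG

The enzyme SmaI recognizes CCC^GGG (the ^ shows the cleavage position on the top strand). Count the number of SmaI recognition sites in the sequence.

1

CCCGGG occurs starting at position 47.
SmaI cuts at 1 site.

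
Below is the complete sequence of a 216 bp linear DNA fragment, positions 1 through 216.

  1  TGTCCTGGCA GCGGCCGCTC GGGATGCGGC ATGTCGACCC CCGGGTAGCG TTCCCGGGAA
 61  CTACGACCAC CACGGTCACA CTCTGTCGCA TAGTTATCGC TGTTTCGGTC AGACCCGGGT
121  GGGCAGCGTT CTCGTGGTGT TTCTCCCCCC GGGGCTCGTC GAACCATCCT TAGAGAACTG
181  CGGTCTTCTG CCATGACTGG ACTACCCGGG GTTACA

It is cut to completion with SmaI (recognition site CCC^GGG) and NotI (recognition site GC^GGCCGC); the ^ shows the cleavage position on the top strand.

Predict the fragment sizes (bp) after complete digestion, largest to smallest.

61, 57, 34, 30, 13, 12, 9 bp

SmaI sites (CCCGGG) start at positions 40, 53, 114, 148, 205.
SmaI cuts after base 3 of each site, so after positions 42, 55, 116, 150, 207.
The NotI site (GCGGCCGC) starts at position 11.
NotI cuts after base 2 of each site, so after position 12.
Combined cut positions: 12, 42, 55, 116, 150, 207.
Linear molecule, 6 cuts → 7 fragments:
  1–12 → 12 bp
  13–42 → 30 bp
  43–55 → 13 bp
  56–116 → 61 bp
  117–150 → 34 bp
  151–207 → 57 bp
  208–216 → 9 bp
Sorted largest to smallest: 61, 57, 34, 30, 13, 12, 9 bp.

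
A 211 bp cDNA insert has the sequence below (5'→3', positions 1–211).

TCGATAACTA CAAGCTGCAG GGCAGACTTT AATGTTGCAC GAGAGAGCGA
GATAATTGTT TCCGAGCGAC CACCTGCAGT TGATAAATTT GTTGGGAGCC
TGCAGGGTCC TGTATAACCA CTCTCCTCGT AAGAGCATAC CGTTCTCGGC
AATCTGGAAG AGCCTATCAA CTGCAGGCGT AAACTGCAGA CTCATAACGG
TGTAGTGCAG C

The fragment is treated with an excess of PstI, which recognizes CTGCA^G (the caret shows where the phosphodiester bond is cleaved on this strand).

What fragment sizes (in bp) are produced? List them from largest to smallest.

71, 59, 26, 23, 19, 13 bp

PstI sites (CTGCAG) start at positions 15, 74, 100, 171, 184.
PstI cuts after base 5 of each site (before the last base), so after positions 19, 78, 104, 175, 188.
Linear molecule, 5 cuts → 6 fragments:
  1–19 → 19 bp
  20–78 → 59 bp
  79–104 → 26 bp
  105–175 → 71 bp
  176–188 → 13 bp
  189–211 → 23 bp
Sorted largest to smallest: 71, 59, 26, 23, 19, 13 bp.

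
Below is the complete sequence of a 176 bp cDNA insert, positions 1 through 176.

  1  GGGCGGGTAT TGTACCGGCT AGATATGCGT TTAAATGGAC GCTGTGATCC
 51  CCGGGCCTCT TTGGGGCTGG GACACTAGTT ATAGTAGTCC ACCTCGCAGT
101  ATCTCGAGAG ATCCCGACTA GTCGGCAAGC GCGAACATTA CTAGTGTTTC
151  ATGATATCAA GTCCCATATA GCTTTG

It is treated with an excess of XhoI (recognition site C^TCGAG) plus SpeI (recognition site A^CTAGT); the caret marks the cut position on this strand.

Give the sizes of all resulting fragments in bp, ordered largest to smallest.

74, 36, 29, 23, 14 bp

The XhoI site (CTCGAG) starts at position 103.
XhoI cuts after the first base of each site, so after position 103.
SpeI sites (ACTAGT) start at positions 74, 117, 140.
SpeI cuts after the first base of each site, so after positions 74, 117, 140.
Combined cut positions: 74, 103, 117, 140.
Linear molecule, 4 cuts → 5 fragments:
  1–74 → 74 bp
  75–103 → 29 bp
  104–117 → 14 bp
  118–140 → 23 bp
  141–176 → 36 bp
Sorted largest to smallest: 74, 36, 29, 23, 14 bp.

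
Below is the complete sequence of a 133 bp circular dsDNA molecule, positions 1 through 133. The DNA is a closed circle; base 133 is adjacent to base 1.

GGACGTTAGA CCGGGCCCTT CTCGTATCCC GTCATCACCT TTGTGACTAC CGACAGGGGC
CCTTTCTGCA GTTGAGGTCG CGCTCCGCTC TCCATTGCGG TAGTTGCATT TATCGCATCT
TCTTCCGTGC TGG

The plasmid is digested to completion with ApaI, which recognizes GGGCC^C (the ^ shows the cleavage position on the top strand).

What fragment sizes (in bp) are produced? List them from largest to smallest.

ApaI sites (GGGCCC) start at positions 13, 57.
ApaI cuts after base 5 of each site (before the last base), so after positions 17, 61.
Circular molecule, 2 cuts → 2 fragments:
  18–61 → 44 bp
  62–133 then 1–17 → 72 + 17 = 89 bp
Sorted largest to smallest: 89, 44 bp.

89, 44 bp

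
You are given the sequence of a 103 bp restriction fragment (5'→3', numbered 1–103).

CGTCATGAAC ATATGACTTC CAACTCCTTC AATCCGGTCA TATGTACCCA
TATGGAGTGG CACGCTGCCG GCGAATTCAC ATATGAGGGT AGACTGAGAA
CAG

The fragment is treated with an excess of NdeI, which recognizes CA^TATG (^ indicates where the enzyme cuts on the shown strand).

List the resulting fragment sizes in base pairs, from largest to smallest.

31, 29, 22, 11, 10 bp

NdeI sites (CATATG) start at positions 10, 39, 49, 80.
NdeI cuts after base 2 of each site, so after positions 11, 40, 50, 81.
Linear molecule, 4 cuts → 5 fragments:
  1–11 → 11 bp
  12–40 → 29 bp
  41–50 → 10 bp
  51–81 → 31 bp
  82–103 → 22 bp
Sorted largest to smallest: 31, 29, 22, 11, 10 bp.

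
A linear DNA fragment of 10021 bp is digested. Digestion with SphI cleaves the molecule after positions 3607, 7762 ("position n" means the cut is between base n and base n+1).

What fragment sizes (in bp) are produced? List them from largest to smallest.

4155, 3607, 2259 bp

Linear molecule, 2 cuts → 3 fragments:
  3607 − 0 = 3607 bp
  7762 − 3607 = 4155 bp
  10021 − 7762 = 2259 bp
Sorted largest to smallest: 4155, 3607, 2259 bp.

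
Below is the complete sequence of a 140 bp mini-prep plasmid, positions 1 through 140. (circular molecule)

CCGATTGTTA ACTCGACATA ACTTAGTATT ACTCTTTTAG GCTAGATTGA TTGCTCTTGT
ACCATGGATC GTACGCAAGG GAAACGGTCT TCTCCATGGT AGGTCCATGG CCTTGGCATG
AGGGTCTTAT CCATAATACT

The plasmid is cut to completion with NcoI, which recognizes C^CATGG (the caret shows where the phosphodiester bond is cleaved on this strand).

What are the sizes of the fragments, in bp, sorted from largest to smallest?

NcoI sites (CCATGG) start at positions 62, 94, 105.
NcoI cuts after the first base of each site, so after positions 62, 94, 105.
Circular molecule, 3 cuts → 3 fragments:
  63–94 → 32 bp
  95–105 → 11 bp
  106–140 then 1–62 → 35 + 62 = 97 bp
Sorted largest to smallest: 97, 32, 11 bp.

97, 32, 11 bp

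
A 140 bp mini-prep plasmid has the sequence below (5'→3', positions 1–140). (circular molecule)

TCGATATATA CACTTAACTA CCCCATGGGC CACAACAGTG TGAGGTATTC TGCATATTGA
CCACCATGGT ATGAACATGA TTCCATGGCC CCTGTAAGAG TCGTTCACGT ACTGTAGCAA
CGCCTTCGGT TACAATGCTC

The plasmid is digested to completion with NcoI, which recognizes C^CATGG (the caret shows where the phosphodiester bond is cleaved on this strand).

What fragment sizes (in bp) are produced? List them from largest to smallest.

NcoI sites (CCATGG) start at positions 23, 64, 83.
NcoI cuts after the first base of each site, so after positions 23, 64, 83.
Circular molecule, 3 cuts → 3 fragments:
  24–64 → 41 bp
  65–83 → 19 bp
  84–140 then 1–23 → 57 + 23 = 80 bp
Sorted largest to smallest: 80, 41, 19 bp.

80, 41, 19 bp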